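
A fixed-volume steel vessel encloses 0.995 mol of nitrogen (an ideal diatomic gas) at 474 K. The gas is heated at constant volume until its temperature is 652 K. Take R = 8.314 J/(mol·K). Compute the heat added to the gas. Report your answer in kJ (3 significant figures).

Q ≈ 3.68 kJ

Constant volume ⇒ W = 0, so Q = ΔU = nCᵥΔT with Cᵥ = 5R/2 = 20.79 J/(mol·K).
ΔU = (0.995)(20.79)(652 − 474) = 3681 J.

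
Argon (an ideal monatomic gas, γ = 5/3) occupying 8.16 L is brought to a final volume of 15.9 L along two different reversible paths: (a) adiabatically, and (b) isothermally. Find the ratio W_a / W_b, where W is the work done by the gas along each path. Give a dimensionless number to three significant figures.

W_a / W_b ≈ 0.807

Path (a) adiabatic: W = P₁V₁(1 − (V₁/V₂)^(γ−1))/(γ−1) → W_a/(P₁V₁) = 0.5385.
Path (b) isothermal: W = P₁V₁ ln(V₂/V₁) → W_b/(P₁V₁) = 0.6671.
W_a / W_b = 0.5385 / 0.6671 = 0.8072.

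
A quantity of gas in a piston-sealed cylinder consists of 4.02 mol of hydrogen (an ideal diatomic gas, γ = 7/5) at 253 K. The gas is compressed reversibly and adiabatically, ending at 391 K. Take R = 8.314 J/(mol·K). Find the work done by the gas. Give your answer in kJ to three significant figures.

W ≈ -11.5 kJ

Adiabatic ⇒ Q = 0, so W_by = −ΔU = nCᵥ(T₁ − T₂).
Cᵥ = 5R/2 = 20.79 J/(mol·K).
W = (4.02)(20.79)(253 − 391) = -11531 J.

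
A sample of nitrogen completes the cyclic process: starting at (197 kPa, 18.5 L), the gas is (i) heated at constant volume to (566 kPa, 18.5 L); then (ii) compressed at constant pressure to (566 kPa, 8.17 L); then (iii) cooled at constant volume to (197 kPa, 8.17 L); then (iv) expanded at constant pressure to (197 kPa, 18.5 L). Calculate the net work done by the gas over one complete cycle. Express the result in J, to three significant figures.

W_net ≈ -3810 J

Constant-volume legs do no work.
W(ii) = (566)(8.17 − 18.5) = -5847 J; W(iv) = (197)(18.5 − 8.17) = 2035 J.
W_net = -5847 + 2035 = -3812 J (the counter-clockwise enclosed area).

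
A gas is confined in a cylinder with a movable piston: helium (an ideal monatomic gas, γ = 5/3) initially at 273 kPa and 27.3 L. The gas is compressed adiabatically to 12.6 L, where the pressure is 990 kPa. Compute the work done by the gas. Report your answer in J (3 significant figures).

Adiabatic: W = (P₁V₁ − P₂V₂)/(γ − 1) with γ = 5/3.
P₁V₁ = 7453 J, P₂V₂ = 12474 J.
W = (7453 − 12474) / 0.6667 = -7532 J.

W ≈ -7530 J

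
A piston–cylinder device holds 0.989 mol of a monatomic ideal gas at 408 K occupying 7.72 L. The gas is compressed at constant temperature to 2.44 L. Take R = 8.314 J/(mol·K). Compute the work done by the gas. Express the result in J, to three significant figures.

Isothermal: W = nRT ln(V₂/V₁).
W = (0.989)(8.314)(408) × ln(2.44/7.72)
  = 3355 × -1.152
W_by_gas = -3864 J.

W ≈ -3860 J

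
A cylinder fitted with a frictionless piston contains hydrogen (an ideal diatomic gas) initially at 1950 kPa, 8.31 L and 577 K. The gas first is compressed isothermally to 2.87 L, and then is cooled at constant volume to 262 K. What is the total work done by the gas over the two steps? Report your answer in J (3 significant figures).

Step 1 (isothermal): W = P₁V₁ ln(V₂/V₁) = (16205) ln(2.87/8.31) = -17228 J.
Step 2 (isochoric): W = 0 (constant volume).
W_total = -17228 + 0 = -17228 J.

W_total ≈ -17200 J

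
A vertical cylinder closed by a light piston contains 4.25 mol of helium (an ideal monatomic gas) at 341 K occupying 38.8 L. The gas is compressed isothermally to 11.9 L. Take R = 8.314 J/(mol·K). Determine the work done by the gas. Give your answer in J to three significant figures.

W ≈ -14200 J

Isothermal: W = nRT ln(V₂/V₁).
W = (4.25)(8.314)(341) × ln(11.9/38.8)
  = 12049 × -1.182
W_by_gas = -14241 J.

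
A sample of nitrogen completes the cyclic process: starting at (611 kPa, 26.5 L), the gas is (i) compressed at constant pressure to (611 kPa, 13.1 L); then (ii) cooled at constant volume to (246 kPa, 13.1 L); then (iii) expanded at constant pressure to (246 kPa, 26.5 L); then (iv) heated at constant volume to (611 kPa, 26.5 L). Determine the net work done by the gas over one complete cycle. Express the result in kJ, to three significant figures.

Constant-volume legs do no work.
W(i) = (611)(13.1 − 26.5) = -8187 J; W(iii) = (246)(26.5 − 13.1) = 3296 J.
W_net = -8187 + 3296 = -4891 J (the counter-clockwise enclosed area).

W_net ≈ -4.89 kJ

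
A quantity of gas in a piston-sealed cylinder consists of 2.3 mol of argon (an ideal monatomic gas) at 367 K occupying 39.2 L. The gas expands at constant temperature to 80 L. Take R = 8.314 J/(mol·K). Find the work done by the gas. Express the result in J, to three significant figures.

W ≈ 5010 J

Isothermal: W = nRT ln(V₂/V₁).
W = (2.3)(8.314)(367) × ln(80/39.2)
  = 7018 × 0.7133
W_by_gas = 5006 J.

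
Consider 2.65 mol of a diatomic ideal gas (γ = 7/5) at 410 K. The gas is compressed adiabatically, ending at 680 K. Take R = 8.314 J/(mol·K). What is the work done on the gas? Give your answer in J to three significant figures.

W ≈ 14900 J

Adiabatic ⇒ Q = 0, so W_by = −ΔU = nCᵥ(T₁ − T₂).
Cᵥ = 5R/2 = 20.79 J/(mol·K).
W = (2.65)(20.79)(410 − 680) = -14872 J.
Work on gas = −W_by = 14872 J.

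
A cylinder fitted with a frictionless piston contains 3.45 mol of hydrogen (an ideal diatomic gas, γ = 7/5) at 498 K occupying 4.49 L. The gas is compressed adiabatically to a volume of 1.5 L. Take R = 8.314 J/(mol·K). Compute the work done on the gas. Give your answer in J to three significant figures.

W ≈ 19700 J

Adiabatic: TV^(γ−1) = const with γ = 7/5.
T₂ = T₁ (V₁/V₂)^(γ−1) = 498 × (4.49/1.5)^0.4 = 498 × 1.55 = 772.1 K.
W_by = nCᵥ(T₁ − T₂) = (3.45)(20.79)(498 − 772.1) = -19658 J.
Work on gas = −W_by = 19658 J.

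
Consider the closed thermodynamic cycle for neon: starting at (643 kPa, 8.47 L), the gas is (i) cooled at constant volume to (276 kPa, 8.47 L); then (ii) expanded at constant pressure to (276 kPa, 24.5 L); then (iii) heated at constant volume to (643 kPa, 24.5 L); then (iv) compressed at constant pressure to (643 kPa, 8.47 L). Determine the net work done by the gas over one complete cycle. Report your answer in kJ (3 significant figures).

W_net ≈ -5.88 kJ

Constant-volume legs do no work.
W(ii) = (276)(24.5 − 8.47) = 4424 J; W(iv) = (643)(8.47 − 24.5) = -10307 J.
W_net = 4424 − 10307 = -5883 J (the counter-clockwise enclosed area).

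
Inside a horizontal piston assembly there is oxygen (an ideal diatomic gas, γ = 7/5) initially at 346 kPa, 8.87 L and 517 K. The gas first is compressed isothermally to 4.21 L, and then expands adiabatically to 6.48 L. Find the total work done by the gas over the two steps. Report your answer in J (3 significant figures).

Step 1 (isothermal): W = P₁V₁ ln(V₂/V₁) = (3069) ln(4.21/8.87) = -2287 J.
After step 1: P = 729 kPa, V = 4.21 L, T = 517 K.
Step 2 (adiabatic): W = (P₁V₁ − P₂V₂)/(γ−1) = (3069 − 2583)/0.4 = 1216 J.
W_total = -2287 + 1216 = -1071 J.

W_total ≈ -1070 J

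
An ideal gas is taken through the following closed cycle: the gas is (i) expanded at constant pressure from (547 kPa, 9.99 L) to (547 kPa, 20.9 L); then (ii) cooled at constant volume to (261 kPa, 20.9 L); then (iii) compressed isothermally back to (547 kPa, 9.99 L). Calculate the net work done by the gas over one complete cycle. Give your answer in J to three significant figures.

W_net ≈ 1940 J

Leg (i): W = PΔV = (547)(20.9 − 9.99) = 5968 J.
Leg (ii): W = 0.
Leg (iii): W = PᵢVᵢ ln(V_f/Vᵢ) = (5455) ln(9.99/20.9) = -4027 J.
W_net = 5968 − 4027 = 1941 J.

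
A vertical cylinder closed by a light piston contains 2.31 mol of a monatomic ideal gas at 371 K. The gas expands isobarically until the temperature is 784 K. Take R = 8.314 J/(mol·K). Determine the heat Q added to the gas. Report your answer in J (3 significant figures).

Isobaric: W = nRΔT = (2.31)(8.314)(413) = 7932 J.
ΔU = nCᵥΔT with Cᵥ = 3R/2: ΔU = (2.31)(12.47)(413) = 11898 J.
Q = ΔU + W = 11898 + 7932 = 19830 J.

Q ≈ 19800 J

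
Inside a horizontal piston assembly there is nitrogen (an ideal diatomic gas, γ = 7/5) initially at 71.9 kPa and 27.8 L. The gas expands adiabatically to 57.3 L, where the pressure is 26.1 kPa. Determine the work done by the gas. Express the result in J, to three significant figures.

Adiabatic: W = (P₁V₁ − P₂V₂)/(γ − 1) with γ = 7/5.
P₁V₁ = 1999 J, P₂V₂ = 1496 J.
W = (1999 − 1496) / 0.4 = 1258 J.

W ≈ 1260 J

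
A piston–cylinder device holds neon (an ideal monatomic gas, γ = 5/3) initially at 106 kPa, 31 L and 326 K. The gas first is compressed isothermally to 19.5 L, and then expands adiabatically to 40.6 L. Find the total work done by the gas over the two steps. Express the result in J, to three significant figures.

Step 1 (isothermal): W = P₁V₁ ln(V₂/V₁) = (3286) ln(19.5/31) = -1523 J.
After step 1: P = 168.5 kPa, V = 19.5 L, T = 326 K.
Step 2 (adiabatic): W = (P₁V₁ − P₂V₂)/(γ−1) = (3286 − 2015)/0.667 = 1906 J.
W_total = -1523 + 1906 = 382.7 J.

W_total ≈ 383 J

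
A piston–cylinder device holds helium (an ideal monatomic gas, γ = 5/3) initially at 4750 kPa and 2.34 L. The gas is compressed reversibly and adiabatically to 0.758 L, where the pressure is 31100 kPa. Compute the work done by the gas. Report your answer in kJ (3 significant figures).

Adiabatic: W = (P₁V₁ − P₂V₂)/(γ − 1) with γ = 5/3.
P₁V₁ = 11115 J, P₂V₂ = 23574 J.
W = (11115 − 23574) / 0.6667 = -18688 J.

W ≈ -18.7 kJ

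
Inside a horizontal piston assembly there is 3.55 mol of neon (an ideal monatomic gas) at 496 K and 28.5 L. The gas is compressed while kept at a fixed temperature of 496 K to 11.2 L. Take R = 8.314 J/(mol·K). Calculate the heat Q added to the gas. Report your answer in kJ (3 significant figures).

Isothermal ⇒ ΔU = 0, so Q = W = nRT ln(V₂/V₁).
Q = (3.55)(8.314)(496) ln(11.2/28.5) = 14639 × -0.934 = -13673 J.

Q ≈ -13.7 kJ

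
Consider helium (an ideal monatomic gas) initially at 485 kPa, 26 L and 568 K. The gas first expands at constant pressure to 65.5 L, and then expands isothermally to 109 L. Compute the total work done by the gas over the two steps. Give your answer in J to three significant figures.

Step 1 (isobaric): W = PΔV = (485 kPa)(65.5 − 26 L) = 19158 J.
After step 1: P = 485 kPa, V = 65.5 L, T = 1431 K.
Step 2 (isothermal): W = P₁V₁ ln(V₂/V₁) = (31768) ln(109/65.5) = 16179 J.
W_total = 19158 + 16179 = 35337 J.

W_total ≈ 35300 J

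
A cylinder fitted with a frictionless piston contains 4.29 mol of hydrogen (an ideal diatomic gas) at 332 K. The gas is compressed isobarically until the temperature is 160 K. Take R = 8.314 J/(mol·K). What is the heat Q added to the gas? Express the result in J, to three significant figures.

Isobaric: W = nRΔT = (4.29)(8.314)(-172) = -6135 J.
ΔU = nCᵥΔT with Cᵥ = 5R/2: ΔU = (4.29)(20.79)(-172) = -15337 J.
Q = ΔU + W = -15337 − 6135 = -21472 J.

Q ≈ -21500 J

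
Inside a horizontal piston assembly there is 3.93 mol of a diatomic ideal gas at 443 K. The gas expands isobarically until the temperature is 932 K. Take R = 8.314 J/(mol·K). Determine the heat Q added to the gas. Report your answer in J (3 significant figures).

Q ≈ 55900 J

Isobaric: W = nRΔT = (3.93)(8.314)(489) = 15978 J.
ΔU = nCᵥΔT with Cᵥ = 5R/2: ΔU = (3.93)(20.79)(489) = 39944 J.
Q = ΔU + W = 39944 + 15978 = 55922 J.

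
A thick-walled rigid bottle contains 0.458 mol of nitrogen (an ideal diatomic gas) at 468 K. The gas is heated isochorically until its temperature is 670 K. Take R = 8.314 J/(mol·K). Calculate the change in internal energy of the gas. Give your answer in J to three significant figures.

ΔU ≈ 1920 J

Constant volume ⇒ W = 0, so Q = ΔU = nCᵥΔT with Cᵥ = 5R/2 = 20.79 J/(mol·K).
ΔU = (0.458)(20.79)(670 − 468) = 1923 J.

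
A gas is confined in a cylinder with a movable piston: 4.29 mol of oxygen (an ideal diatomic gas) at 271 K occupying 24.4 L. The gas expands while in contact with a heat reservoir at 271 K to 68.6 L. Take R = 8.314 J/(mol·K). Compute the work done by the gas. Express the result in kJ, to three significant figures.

W ≈ 9.99 kJ

Isothermal: W = nRT ln(V₂/V₁).
W = (4.29)(8.314)(271) × ln(68.6/24.4)
  = 9666 × 1.034
W_by_gas = 9992 J.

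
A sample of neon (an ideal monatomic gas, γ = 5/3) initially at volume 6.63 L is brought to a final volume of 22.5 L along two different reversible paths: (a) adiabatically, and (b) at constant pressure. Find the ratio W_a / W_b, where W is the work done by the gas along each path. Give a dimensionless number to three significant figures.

Path (a) adiabatic: W = P₁V₁(1 − (V₁/V₂)^(γ−1))/(γ−1) → W_a/(P₁V₁) = 0.8358.
Path (b) isobaric: W = P₁(V₂ − V₁) → W_b/(P₁V₁) = 2.394.
W_a / W_b = 0.8358 / 2.394 = 0.3492.

W_a / W_b ≈ 0.349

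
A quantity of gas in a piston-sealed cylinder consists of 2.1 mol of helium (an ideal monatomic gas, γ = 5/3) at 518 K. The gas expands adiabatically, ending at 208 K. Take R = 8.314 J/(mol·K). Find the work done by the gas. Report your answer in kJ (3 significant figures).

W ≈ 8.12 kJ

Adiabatic ⇒ Q = 0, so W_by = −ΔU = nCᵥ(T₁ − T₂).
Cᵥ = 3R/2 = 12.47 J/(mol·K).
W = (2.1)(12.47)(518 − 208) = 8119 J.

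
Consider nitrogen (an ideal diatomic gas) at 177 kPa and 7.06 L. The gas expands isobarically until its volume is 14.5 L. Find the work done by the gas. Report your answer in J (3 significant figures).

Isobaric: W = P ΔV.
W = (177 kPa)(14.5 − 7.06 L) = (177)(7.44) = 1317 J.

W ≈ 1320 J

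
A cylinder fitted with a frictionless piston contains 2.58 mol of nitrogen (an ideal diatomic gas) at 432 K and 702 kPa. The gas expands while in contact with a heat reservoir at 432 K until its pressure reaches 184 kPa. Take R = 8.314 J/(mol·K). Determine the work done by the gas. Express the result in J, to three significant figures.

Isothermal process: W = nRT ln(V₂/V₁) = nRT ln(P₁/P₂).
W = (2.58)(8.314)(432) × ln(702/184)
  = 9266 × ln(3.815) = 9266 × 1.339
W_by_gas = 12408 J.

W ≈ 12400 J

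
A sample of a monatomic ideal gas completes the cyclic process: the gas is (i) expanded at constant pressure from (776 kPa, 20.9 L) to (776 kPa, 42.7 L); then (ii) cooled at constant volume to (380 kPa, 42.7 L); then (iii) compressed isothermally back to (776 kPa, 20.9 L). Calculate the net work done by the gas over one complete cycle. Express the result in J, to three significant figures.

Leg (i): W = PΔV = (776)(42.7 − 20.9) = 16917 J.
Leg (ii): W = 0.
Leg (iii): W = PᵢVᵢ ln(V_f/Vᵢ) = (16226) ln(20.9/42.7) = -11593 J.
W_net = 16917 − 11593 = 5324 J.

W_net ≈ 5320 J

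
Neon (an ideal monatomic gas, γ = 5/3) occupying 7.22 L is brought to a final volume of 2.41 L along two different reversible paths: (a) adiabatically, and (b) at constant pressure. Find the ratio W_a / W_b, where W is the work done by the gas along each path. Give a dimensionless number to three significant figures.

W_a / W_b ≈ 2.43

Path (a) adiabatic: W = P₁V₁(1 − (V₁/V₂)^(γ−1))/(γ−1) → W_a/(P₁V₁) = -1.617.
Path (b) isobaric: W = P₁(V₂ − V₁) → W_b/(P₁V₁) = -0.6662.
W_a / W_b = -1.617 / -0.6662 = 2.428.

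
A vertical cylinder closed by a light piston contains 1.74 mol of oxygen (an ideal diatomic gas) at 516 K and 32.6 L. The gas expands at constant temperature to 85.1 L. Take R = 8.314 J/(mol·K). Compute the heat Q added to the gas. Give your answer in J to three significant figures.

Isothermal ⇒ ΔU = 0, so Q = W = nRT ln(V₂/V₁).
Q = (1.74)(8.314)(516) ln(85.1/32.6) = 7465 × 0.9595 = 7162 J.

Q ≈ 7160 J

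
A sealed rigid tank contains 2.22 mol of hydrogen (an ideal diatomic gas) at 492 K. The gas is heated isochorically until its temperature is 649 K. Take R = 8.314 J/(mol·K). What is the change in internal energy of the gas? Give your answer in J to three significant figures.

ΔU ≈ 7240 J

Constant volume ⇒ W = 0, so Q = ΔU = nCᵥΔT with Cᵥ = 5R/2 = 20.79 J/(mol·K).
ΔU = (2.22)(20.79)(649 − 492) = 7244 J.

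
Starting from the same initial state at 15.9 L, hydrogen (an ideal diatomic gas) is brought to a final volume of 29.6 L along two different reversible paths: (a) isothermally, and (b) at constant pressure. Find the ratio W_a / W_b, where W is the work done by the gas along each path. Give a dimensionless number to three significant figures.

Path (a) isothermal: W = P₁V₁ ln(V₂/V₁) → W_a/(P₁V₁) = 0.6215.
Path (b) isobaric: W = P₁(V₂ − V₁) → W_b/(P₁V₁) = 0.8616.
W_a / W_b = 0.6215 / 0.8616 = 0.7213.

W_a / W_b ≈ 0.721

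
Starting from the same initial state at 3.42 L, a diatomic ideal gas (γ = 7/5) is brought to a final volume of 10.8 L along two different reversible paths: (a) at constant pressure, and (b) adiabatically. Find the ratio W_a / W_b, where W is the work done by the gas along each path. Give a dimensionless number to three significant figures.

Path (a) isobaric: W = P₁(V₂ − V₁) → W_a/(P₁V₁) = 2.158.
Path (b) adiabatic: W = P₁V₁(1 − (V₁/V₂)^(γ−1))/(γ−1) → W_b/(P₁V₁) = 0.9217.
W_a / W_b = 2.158 / 0.9217 = 2.341.

W_a / W_b ≈ 2.34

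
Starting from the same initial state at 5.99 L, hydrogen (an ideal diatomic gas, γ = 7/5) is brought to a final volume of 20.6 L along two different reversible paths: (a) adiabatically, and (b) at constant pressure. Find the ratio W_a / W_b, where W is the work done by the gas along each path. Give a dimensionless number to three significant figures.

Path (a) adiabatic: W = P₁V₁(1 − (V₁/V₂)^(γ−1))/(γ−1) → W_a/(P₁V₁) = 0.9747.
Path (b) isobaric: W = P₁(V₂ − V₁) → W_b/(P₁V₁) = 2.439.
W_a / W_b = 0.9747 / 2.439 = 0.3996.

W_a / W_b ≈ 0.400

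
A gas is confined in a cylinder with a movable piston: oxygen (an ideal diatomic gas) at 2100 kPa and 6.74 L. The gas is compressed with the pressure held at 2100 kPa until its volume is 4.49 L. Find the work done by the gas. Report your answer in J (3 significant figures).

Isobaric: W = P ΔV.
W = (2100 kPa)(4.49 − 6.74 L) = (2100)(-2.25) = -4725 J.

W ≈ -4720 J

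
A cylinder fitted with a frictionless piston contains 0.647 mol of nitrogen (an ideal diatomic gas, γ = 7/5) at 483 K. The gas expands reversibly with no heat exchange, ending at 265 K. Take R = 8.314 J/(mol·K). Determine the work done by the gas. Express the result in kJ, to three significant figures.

W ≈ 2.93 kJ

Adiabatic ⇒ Q = 0, so W_by = −ΔU = nCᵥ(T₁ − T₂).
Cᵥ = 5R/2 = 20.79 J/(mol·K).
W = (0.647)(20.79)(483 − 265) = 2932 J.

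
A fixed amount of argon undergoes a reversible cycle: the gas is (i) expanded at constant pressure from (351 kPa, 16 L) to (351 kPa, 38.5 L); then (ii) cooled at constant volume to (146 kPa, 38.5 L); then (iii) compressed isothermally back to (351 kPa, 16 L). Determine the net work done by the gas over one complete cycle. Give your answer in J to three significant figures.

W_net ≈ 2960 J

Leg (i): W = PΔV = (351)(38.5 − 16) = 7898 J.
Leg (ii): W = 0.
Leg (iii): W = PᵢVᵢ ln(V_f/Vᵢ) = (5621) ln(16/38.5) = -4936 J.
W_net = 7898 − 4936 = 2962 J.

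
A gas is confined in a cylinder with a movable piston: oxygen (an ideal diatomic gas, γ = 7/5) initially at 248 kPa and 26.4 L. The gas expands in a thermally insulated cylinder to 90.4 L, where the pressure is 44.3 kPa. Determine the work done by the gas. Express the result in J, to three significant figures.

W ≈ 6360 J

Adiabatic: W = (P₁V₁ − P₂V₂)/(γ − 1) with γ = 7/5.
P₁V₁ = 6547 J, P₂V₂ = 4005 J.
W = (6547 − 4005) / 0.4 = 6356 J.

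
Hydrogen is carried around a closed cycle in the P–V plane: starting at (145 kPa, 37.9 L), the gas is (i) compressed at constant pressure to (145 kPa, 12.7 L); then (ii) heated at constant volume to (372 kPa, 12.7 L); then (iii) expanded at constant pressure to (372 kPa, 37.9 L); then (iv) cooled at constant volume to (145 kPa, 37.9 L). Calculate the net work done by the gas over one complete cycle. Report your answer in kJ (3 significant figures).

W_net ≈ 5.72 kJ

Constant-volume legs do no work.
W(i) = (145)(12.7 − 37.9) = -3654 J; W(iii) = (372)(37.9 − 12.7) = 9374 J.
W_net = -3654 + 9374 = 5720 J (the clockwise enclosed area).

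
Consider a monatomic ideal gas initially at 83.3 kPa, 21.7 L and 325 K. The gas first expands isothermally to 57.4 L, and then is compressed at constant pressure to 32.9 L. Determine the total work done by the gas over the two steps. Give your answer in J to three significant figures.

Step 1 (isothermal): W = P₁V₁ ln(V₂/V₁) = (1808) ln(57.4/21.7) = 1758 J.
After step 1: P = 31.49 kPa, V = 57.4 L, T = 325 K.
Step 2 (isobaric): W = PΔV = (31.49 kPa)(32.9 − 57.4 L) = -771.5 J.
W_total = 1758 − 771.5 = 986.8 J.

W_total ≈ 987 J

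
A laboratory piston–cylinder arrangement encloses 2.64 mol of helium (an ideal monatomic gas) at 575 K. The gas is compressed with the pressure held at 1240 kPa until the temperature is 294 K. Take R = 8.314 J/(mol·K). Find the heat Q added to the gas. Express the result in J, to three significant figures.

Q ≈ -15400 J

Isobaric: W = nRΔT = (2.64)(8.314)(-281) = -6168 J.
ΔU = nCᵥΔT with Cᵥ = 3R/2: ΔU = (2.64)(12.47)(-281) = -9251 J.
Q = ΔU + W = -9251 − 6168 = -15419 J.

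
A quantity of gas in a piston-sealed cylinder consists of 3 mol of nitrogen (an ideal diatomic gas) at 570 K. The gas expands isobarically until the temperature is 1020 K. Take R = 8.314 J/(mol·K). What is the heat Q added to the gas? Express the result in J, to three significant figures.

Q ≈ 39300 J

Isobaric: W = nRΔT = (3)(8.314)(450) = 11224 J.
ΔU = nCᵥΔT with Cᵥ = 5R/2: ΔU = (3)(20.79)(450) = 28060 J.
Q = ΔU + W = 28060 + 11224 = 39284 J.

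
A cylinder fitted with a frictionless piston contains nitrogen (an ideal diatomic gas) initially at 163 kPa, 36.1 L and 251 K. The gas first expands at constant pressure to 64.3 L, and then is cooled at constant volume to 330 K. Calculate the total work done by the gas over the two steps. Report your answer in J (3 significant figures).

Step 1 (isobaric): W = PΔV = (163 kPa)(64.3 − 36.1 L) = 4597 J.
Step 2 (isochoric): W = 0 (constant volume).
W_total = 4597 + 0 = 4597 J.

W_total ≈ 4600 J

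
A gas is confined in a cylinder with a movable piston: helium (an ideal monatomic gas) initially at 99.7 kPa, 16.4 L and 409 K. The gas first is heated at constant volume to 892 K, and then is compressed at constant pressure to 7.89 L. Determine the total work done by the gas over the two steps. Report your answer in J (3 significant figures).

Step 1 (isochoric): W = 0 (constant volume).
After step 1: P = 217.4 kPa (V unchanged).
Step 2 (isobaric): W = PΔV = (217.4 kPa)(7.89 − 16.4 L) = -1850 J.
W_total = 0 − 1850 = -1850 J.

W_total ≈ -1850 J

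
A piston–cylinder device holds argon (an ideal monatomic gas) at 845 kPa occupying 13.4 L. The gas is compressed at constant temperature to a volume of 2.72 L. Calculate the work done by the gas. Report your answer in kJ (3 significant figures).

Isothermal: W = nRT ln(V₂/V₁) = P₁V₁ ln(V₂/V₁).
P₁V₁ = (845 kPa)(13.4 L) = 11323 J.
W = 11323 × ln(2.72/13.4) = 11323 × -1.595
W_by_gas = -18056 J.

W ≈ -18.1 kJ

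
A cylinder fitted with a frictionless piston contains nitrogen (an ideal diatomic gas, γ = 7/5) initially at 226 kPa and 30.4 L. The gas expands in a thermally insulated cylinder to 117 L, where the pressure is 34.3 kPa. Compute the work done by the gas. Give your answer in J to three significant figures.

W ≈ 7140 J

Adiabatic: W = (P₁V₁ − P₂V₂)/(γ − 1) with γ = 7/5.
P₁V₁ = 6870 J, P₂V₂ = 4013 J.
W = (6870 − 4013) / 0.4 = 7143 J.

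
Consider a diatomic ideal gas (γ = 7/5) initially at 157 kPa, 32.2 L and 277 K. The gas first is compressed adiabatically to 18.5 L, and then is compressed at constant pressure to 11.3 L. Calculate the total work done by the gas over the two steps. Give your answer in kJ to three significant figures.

Step 1 (adiabatic): W = (P₁V₁ − P₂V₂)/(γ−1) = (5055 − 6310)/0.4 = -3136 J.
After step 1: P = 341.1 kPa, V = 18.5 L, T = 345.7 K.
Step 2 (isobaric): W = PΔV = (341.1 kPa)(11.3 − 18.5 L) = -2456 J.
W_total = -3136 − 2456 = -5592 J.

W_total ≈ -5.59 kJ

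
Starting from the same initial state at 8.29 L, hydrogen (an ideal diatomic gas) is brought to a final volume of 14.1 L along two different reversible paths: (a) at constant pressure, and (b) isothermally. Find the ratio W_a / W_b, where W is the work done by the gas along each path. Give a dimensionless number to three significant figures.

W_a / W_b ≈ 1.32

Path (a) isobaric: W = P₁(V₂ − V₁) → W_a/(P₁V₁) = 0.7008.
Path (b) isothermal: W = P₁V₁ ln(V₂/V₁) → W_b/(P₁V₁) = 0.5311.
W_a / W_b = 0.7008 / 0.5311 = 1.32.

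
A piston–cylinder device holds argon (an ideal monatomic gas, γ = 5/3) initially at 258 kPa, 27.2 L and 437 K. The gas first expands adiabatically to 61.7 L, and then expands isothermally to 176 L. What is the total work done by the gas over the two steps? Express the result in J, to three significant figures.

W_total ≈ 8690 J

Step 1 (adiabatic): W = (P₁V₁ − P₂V₂)/(γ−1) = (7018 − 4065)/0.667 = 4429 J.
After step 1: P = 65.88 kPa, V = 61.7 L, T = 253.1 K.
Step 2 (isothermal): W = P₁V₁ ln(V₂/V₁) = (4065) ln(176/61.7) = 4261 J.
W_total = 4429 + 4261 = 8690 J.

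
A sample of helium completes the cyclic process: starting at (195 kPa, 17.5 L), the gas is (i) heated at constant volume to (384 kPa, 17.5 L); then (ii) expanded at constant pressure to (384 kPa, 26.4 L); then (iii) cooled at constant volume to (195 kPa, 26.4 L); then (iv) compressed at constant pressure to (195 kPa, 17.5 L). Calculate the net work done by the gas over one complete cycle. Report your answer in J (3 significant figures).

Constant-volume legs do no work.
W(ii) = (384)(26.4 − 17.5) = 3418 J; W(iv) = (195)(17.5 − 26.4) = -1735 J.
W_net = 3418 − 1735 = 1682 J (the clockwise enclosed area).

W_net ≈ 1680 J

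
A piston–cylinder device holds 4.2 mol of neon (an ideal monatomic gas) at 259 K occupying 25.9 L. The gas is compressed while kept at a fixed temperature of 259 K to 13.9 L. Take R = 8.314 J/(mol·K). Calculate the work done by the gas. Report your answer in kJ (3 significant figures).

Isothermal: W = nRT ln(V₂/V₁).
W = (4.2)(8.314)(259) × ln(13.9/25.9)
  = 9044 × -0.6224
W_by_gas = -5629 J.

W ≈ -5.63 kJ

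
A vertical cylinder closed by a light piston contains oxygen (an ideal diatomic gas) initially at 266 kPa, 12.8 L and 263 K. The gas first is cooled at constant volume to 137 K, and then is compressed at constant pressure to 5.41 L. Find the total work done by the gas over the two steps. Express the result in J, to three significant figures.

Step 1 (isochoric): W = 0 (constant volume).
After step 1: P = 138.6 kPa (V unchanged).
Step 2 (isobaric): W = PΔV = (138.6 kPa)(5.41 − 12.8 L) = -1024 J.
W_total = 0 − 1024 = -1024 J.

W_total ≈ -1020 J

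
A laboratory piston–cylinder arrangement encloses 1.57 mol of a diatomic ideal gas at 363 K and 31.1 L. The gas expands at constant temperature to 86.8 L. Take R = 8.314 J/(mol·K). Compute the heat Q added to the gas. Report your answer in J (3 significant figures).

Isothermal ⇒ ΔU = 0, so Q = W = nRT ln(V₂/V₁).
Q = (1.57)(8.314)(363) ln(86.8/31.1) = 4738 × 1.026 = 4863 J.

Q ≈ 4860 J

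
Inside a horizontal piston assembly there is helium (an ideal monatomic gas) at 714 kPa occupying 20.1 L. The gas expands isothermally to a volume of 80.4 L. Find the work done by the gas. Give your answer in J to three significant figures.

Isothermal: W = nRT ln(V₂/V₁) = P₁V₁ ln(V₂/V₁).
P₁V₁ = (714 kPa)(20.1 L) = 14351 J.
W = 14351 × ln(80.4/20.1) = 14351 × 1.386
W_by_gas = 19895 J.

W ≈ 19900 J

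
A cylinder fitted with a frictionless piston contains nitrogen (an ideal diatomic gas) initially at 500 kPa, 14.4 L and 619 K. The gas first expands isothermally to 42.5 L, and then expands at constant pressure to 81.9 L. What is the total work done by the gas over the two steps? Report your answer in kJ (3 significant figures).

Step 1 (isothermal): W = P₁V₁ ln(V₂/V₁) = (7200) ln(42.5/14.4) = 7792 J.
After step 1: P = 169.4 kPa, V = 42.5 L, T = 619 K.
Step 2 (isobaric): W = PΔV = (169.4 kPa)(81.9 − 42.5 L) = 6675 J.
W_total = 7792 + 6675 = 14467 J.

W_total ≈ 14.5 kJ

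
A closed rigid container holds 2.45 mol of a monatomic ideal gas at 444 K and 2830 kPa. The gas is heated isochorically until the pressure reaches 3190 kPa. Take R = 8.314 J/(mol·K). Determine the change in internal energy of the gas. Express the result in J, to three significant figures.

Constant volume ⇒ W = 0, so Q = ΔU = nCᵥΔT with Cᵥ = 3R/2 = 12.47 J/(mol·K).
At constant V, T₂/T₁ = P₂/P₁ ⇒ ΔT = T₁(P₂/P₁ − 1) = 444·(3190/2830 − 1) = 56.48 K.
ΔU = (2.45)(12.47)(56.48) = 1726 J.

ΔU ≈ 1730 J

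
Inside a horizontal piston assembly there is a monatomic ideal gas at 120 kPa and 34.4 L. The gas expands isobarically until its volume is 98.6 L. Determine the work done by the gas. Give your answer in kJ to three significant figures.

Isobaric: W = P ΔV.
W = (120 kPa)(98.6 − 34.4 L) = (120)(64.2) = 7704 J.

W ≈ 7.70 kJ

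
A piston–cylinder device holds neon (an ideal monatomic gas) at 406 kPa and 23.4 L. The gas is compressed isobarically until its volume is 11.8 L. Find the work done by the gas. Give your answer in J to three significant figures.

Isobaric: W = P ΔV.
W = (406 kPa)(11.8 − 23.4 L) = (406)(-11.6) = -4710 J.

W ≈ -4710 J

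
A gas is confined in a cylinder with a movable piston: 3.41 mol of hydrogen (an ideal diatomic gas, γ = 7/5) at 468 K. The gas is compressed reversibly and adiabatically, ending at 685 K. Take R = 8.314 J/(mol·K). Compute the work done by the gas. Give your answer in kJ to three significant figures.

Adiabatic ⇒ Q = 0, so W_by = −ΔU = nCᵥ(T₁ − T₂).
Cᵥ = 5R/2 = 20.79 J/(mol·K).
W = (3.41)(20.79)(468 − 685) = -15380 J.

W ≈ -15.4 kJ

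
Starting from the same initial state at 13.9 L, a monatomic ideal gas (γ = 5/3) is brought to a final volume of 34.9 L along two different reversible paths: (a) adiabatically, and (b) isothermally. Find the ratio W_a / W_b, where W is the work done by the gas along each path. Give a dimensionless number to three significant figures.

Path (a) adiabatic: W = P₁V₁(1 − (V₁/V₂)^(γ−1))/(γ−1) → W_a/(P₁V₁) = 0.688.
Path (b) isothermal: W = P₁V₁ ln(V₂/V₁) → W_b/(P₁V₁) = 0.9206.
W_a / W_b = 0.688 / 0.9206 = 0.7474.

W_a / W_b ≈ 0.747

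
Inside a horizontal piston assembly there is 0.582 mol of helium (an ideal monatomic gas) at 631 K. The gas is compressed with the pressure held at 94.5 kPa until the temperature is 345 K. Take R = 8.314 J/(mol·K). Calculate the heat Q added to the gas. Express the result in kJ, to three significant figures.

Isobaric: W = nRΔT = (0.582)(8.314)(-286) = -1384 J.
ΔU = nCᵥΔT with Cᵥ = 3R/2: ΔU = (0.582)(12.47)(-286) = -2076 J.
Q = ΔU + W = -2076 − 1384 = -3460 J.

Q ≈ -3.46 kJ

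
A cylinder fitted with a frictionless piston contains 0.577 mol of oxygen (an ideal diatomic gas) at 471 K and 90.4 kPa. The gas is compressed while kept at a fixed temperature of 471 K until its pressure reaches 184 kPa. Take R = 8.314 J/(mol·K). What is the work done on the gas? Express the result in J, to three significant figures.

W ≈ 1610 J

Isothermal process: W = nRT ln(V₂/V₁) = nRT ln(P₁/P₂).
W = (0.577)(8.314)(471) × ln(90.4/184)
  = 2259 × ln(0.4913) = 2259 × -0.7107
W_by_gas = -1606 J; work on gas = −W_by = 1606 J.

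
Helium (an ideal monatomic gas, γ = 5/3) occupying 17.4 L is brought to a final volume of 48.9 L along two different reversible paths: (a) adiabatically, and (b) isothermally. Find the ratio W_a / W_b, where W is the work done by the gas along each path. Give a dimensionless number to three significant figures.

Path (a) adiabatic: W = P₁V₁(1 − (V₁/V₂)^(γ−1))/(γ−1) → W_a/(P₁V₁) = 0.7468.
Path (b) isothermal: W = P₁V₁ ln(V₂/V₁) → W_b/(P₁V₁) = 1.033.
W_a / W_b = 0.7468 / 1.033 = 0.7227.

W_a / W_b ≈ 0.723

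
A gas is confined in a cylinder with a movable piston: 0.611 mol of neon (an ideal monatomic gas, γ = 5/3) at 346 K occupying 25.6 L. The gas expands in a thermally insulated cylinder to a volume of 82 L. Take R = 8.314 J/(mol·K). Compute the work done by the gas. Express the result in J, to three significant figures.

Adiabatic: TV^(γ−1) = const with γ = 5/3.
T₂ = T₁ (V₁/V₂)^(γ−1) = 346 × (25.6/82)^0.667 = 346 × 0.4602 = 159.2 K.
W_by = nCᵥ(T₁ − T₂) = (0.611)(12.47)(346 − 159.2) = 1423 J.

W ≈ 1420 J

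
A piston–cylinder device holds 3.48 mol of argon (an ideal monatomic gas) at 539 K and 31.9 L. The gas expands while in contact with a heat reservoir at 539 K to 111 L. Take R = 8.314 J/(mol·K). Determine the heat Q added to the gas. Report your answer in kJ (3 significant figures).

Q ≈ 19.4 kJ

Isothermal ⇒ ΔU = 0, so Q = W = nRT ln(V₂/V₁).
Q = (3.48)(8.314)(539) ln(111/31.9) = 15595 × 1.247 = 19445 J.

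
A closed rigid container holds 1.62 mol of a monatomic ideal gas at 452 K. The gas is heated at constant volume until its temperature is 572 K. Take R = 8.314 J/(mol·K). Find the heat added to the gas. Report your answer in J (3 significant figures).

Constant volume ⇒ W = 0, so Q = ΔU = nCᵥΔT with Cᵥ = 3R/2 = 12.47 J/(mol·K).
ΔU = (1.62)(12.47)(572 − 452) = 2424 J.

Q ≈ 2420 J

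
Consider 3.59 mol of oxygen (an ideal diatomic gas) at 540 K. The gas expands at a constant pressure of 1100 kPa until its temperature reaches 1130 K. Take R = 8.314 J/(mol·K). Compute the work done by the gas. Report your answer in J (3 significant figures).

W ≈ 17600 J

Isobaric: W = P ΔV = nR ΔT.
W = (3.59)(8.314)(1130 − 540) = 17610 J.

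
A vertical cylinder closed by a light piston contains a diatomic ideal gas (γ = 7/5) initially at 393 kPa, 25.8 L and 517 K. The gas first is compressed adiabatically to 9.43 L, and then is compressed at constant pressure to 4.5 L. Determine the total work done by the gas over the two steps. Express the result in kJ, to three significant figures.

Step 1 (adiabatic): W = (P₁V₁ − P₂V₂)/(γ−1) = (10139 − 15165)/0.4 = -12565 J.
After step 1: P = 1608 kPa, V = 9.43 L, T = 773.3 K.
Step 2 (isobaric): W = PΔV = (1608 kPa)(4.5 − 9.43 L) = -7928 J.
W_total = -12565 − 7928 = -20494 J.

W_total ≈ -20.5 kJ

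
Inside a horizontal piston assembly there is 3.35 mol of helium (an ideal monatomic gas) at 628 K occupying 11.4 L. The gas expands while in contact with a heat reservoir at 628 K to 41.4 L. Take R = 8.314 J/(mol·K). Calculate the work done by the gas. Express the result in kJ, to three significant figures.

W ≈ 22.6 kJ

Isothermal: W = nRT ln(V₂/V₁).
W = (3.35)(8.314)(628) × ln(41.4/11.4)
  = 17491 × 1.29
W_by_gas = 22558 J.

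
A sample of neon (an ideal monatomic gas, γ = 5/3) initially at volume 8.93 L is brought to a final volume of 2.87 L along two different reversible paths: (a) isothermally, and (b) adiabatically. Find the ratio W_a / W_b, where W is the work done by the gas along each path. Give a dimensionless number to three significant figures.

Path (a) isothermal: W = P₁V₁ ln(V₂/V₁) → W_a/(P₁V₁) = -1.135.
Path (b) adiabatic: W = P₁V₁(1 − (V₁/V₂)^(γ−1))/(γ−1) → W_b/(P₁V₁) = -1.697.
W_a / W_b = -1.135 / -1.697 = 0.6689.

W_a / W_b ≈ 0.669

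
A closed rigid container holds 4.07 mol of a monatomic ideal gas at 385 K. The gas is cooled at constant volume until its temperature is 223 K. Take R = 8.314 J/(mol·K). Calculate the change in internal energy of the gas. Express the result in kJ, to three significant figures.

Constant volume ⇒ W = 0, so Q = ΔU = nCᵥΔT with Cᵥ = 3R/2 = 12.47 J/(mol·K).
ΔU = (4.07)(12.47)(223 − 385) = -8223 J.

ΔU ≈ -8.22 kJ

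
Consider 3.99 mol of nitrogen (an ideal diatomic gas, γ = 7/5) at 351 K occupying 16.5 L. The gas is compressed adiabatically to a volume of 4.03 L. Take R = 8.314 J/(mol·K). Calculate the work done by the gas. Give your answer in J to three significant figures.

W ≈ -22000 J

Adiabatic: TV^(γ−1) = const with γ = 7/5.
T₂ = T₁ (V₁/V₂)^(γ−1) = 351 × (16.5/4.03)^0.4 = 351 × 1.757 = 616.8 K.
W_by = nCᵥ(T₁ − T₂) = (3.99)(20.79)(351 − 616.8) = -22047 J.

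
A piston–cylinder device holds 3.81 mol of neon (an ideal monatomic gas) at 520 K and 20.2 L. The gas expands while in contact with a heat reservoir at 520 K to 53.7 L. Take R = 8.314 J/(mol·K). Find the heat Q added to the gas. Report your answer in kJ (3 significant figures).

Q ≈ 16.1 kJ

Isothermal ⇒ ΔU = 0, so Q = W = nRT ln(V₂/V₁).
Q = (3.81)(8.314)(520) ln(53.7/20.2) = 16472 × 0.9777 = 16105 J.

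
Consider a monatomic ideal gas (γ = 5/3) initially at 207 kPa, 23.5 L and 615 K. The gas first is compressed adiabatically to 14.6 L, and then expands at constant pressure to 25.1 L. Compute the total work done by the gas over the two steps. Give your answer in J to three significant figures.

W_total ≈ 2080 J

Step 1 (adiabatic): W = (P₁V₁ − P₂V₂)/(γ−1) = (4864 − 6681)/0.667 = -2725 J.
After step 1: P = 457.6 kPa, V = 14.6 L, T = 844.7 K.
Step 2 (isobaric): W = PΔV = (457.6 kPa)(25.1 − 14.6 L) = 4805 J.
W_total = -2725 + 4805 = 2080 J.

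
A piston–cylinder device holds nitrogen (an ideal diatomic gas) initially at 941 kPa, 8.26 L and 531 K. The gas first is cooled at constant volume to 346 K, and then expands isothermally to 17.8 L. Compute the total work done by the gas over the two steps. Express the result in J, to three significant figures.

W_total ≈ 3890 J

Step 1 (isochoric): W = 0 (constant volume).
After step 1: P = 613.2 kPa (V unchanged).
Step 2 (isothermal): W = P₁V₁ ln(V₂/V₁) = (5065) ln(17.8/8.26) = 3889 J.
W_total = 0 + 3889 = 3889 J.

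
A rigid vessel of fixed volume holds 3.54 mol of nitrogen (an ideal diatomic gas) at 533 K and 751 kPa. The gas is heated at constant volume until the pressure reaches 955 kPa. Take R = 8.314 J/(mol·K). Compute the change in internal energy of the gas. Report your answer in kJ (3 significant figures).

Constant volume ⇒ W = 0, so Q = ΔU = nCᵥΔT with Cᵥ = 5R/2 = 20.79 J/(mol·K).
At constant V, T₂/T₁ = P₂/P₁ ⇒ ΔT = T₁(P₂/P₁ − 1) = 533·(955/751 − 1) = 144.8 K.
ΔU = (3.54)(20.79)(144.8) = 10653 J.

ΔU ≈ 10.7 kJ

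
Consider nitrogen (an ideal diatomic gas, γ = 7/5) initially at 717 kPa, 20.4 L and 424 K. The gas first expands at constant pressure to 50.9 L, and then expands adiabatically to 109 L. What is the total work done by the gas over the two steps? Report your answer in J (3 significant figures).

Step 1 (isobaric): W = PΔV = (717 kPa)(50.9 − 20.4 L) = 21868 J.
After step 1: P = 717 kPa, V = 50.9 L, T = 1058 K.
Step 2 (adiabatic): W = (P₁V₁ − P₂V₂)/(γ−1) = (36495 − 26912)/0.4 = 23957 J.
W_total = 21868 + 23957 = 45826 J.

W_total ≈ 45800 J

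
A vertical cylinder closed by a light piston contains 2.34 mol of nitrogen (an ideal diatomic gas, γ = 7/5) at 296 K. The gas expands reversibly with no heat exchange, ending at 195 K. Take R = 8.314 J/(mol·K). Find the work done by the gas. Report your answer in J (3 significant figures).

Adiabatic ⇒ Q = 0, so W_by = −ΔU = nCᵥ(T₁ − T₂).
Cᵥ = 5R/2 = 20.79 J/(mol·K).
W = (2.34)(20.79)(296 − 195) = 4912 J.

W ≈ 4910 J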